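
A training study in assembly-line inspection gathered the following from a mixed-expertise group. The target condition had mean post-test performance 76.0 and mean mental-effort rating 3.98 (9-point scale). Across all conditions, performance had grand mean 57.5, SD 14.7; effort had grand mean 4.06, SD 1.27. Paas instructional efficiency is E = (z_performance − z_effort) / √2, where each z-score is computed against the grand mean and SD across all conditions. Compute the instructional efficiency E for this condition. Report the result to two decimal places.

0.93

z_performance = (76.0 − 57.5) / 14.7 = 18.5000 / 14.7 = 1.2585.
z_effort = (3.98 − 4.06) / 1.27 = -0.0800 / 1.27 = -0.0630.
z_P − z_E = 1.2585 − (-0.0630) = 1.3215.
E = 1.3215 / √2 = 1.3215 / 1.41421 = 0.9344 ≈ 0.93.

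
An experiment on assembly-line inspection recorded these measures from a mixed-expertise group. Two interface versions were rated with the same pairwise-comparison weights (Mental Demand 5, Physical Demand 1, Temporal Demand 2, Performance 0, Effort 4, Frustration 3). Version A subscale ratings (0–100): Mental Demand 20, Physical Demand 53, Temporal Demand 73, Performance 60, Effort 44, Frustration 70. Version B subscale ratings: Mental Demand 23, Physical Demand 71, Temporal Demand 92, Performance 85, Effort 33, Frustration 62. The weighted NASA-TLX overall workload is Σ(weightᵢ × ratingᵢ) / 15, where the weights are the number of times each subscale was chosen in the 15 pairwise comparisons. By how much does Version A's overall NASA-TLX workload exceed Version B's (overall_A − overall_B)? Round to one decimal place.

-0.2

Version A weighted sum = 5·20 + 1·53 + 2·73 + 0·60 + 4·44 + 3·70 = 100 + 53 + 146 + 0 + 176 + 210 = 685; overall_A = 685/15 = 45.6667.
Version B weighted sum = 5·23 + 1·71 + 2·92 + 0·85 + 4·33 + 3·62 = 115 + 71 + 184 + 0 + 132 + 186 = 688; overall_B = 688/15 = 45.8667.
Difference = 45.6667 − 45.8667 = -0.2000 ≈ -0.2.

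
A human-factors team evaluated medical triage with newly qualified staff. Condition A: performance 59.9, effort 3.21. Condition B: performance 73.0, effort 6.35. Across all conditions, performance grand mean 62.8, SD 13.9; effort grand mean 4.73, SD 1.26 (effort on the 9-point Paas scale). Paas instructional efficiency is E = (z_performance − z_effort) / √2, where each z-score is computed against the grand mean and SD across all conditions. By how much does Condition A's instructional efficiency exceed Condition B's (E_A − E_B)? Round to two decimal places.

1.10

Condition A: z_P = (59.9 − 62.8)/13.9 = -0.2086; z_E = (3.21 − 4.73)/1.26 = -1.2063; E_A = (-0.2086 − (-1.2063))/√2 = 0.7055.
Condition B: z_P = (73.0 − 62.8)/13.9 = 0.7338; z_E = (6.35 − 4.73)/1.26 = 1.2857; E_B = (0.7338 − 1.2857)/√2 = -0.3903.
E_A − E_B = 0.7055 − (-0.3903) = 1.0958 ≈ 1.10.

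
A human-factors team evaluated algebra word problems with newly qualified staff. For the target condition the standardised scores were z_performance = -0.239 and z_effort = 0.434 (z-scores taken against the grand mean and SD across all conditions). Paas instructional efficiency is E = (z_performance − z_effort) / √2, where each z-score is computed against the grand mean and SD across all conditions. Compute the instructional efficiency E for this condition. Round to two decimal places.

z_P − z_E = -0.239 − 0.434 = -0.6730.
E = -0.6730 / √2 = -0.6730 / 1.41421 = -0.4759 ≈ -0.48.

-0.48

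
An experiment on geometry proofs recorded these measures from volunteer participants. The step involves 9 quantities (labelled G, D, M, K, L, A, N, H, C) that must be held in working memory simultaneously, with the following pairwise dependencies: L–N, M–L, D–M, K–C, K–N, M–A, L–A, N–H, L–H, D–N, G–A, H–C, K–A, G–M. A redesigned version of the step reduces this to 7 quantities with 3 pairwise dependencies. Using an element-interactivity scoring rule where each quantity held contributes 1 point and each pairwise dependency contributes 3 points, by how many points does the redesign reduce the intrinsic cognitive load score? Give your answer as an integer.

35

Original: 9 × 1 + 14 × 3 = 9 + 42 = 51.
Redesigned: 7 × 1 + 3 × 3 = 7 + 9 = 16.
Reduction = 51 − 16 = 35.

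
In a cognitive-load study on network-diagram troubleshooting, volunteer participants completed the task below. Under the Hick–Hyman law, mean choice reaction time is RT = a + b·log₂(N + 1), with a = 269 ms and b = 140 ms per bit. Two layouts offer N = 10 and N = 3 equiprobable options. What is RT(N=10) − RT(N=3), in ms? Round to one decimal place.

RT(10) = 269 + 140·log₂(11) = 269 + 140·3.4594 = 753.3160 ms.
RT(3) = 269 + 140·log₂(4) = 269 + 140·2.0000 = 549.0000 ms.
Difference = 753.3160 − 549.0000 = 204.3160 ≈ 204.3 ms.

204.3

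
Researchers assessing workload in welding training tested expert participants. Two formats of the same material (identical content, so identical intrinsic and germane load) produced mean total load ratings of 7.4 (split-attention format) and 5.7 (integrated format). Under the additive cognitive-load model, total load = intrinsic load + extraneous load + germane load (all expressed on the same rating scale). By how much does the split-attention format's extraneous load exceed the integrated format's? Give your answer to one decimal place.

1.7

Intrinsic and germane load are equal across formats, so the difference in total load equals the difference in extraneous load.
Extraneous-load difference = 7.4 − 5.7 = 1.7.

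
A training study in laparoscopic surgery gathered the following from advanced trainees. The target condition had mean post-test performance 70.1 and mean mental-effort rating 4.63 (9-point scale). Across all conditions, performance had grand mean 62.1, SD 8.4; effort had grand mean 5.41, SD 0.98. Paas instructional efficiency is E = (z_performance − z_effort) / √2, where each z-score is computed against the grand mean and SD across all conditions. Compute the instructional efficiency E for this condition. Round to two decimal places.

z_performance = (70.1 − 62.1) / 8.4 = 8.0000 / 8.4 = 0.9524.
z_effort = (4.63 − 5.41) / 0.98 = -0.7800 / 0.98 = -0.7959.
z_P − z_E = 0.9524 − (-0.7959) = 1.7483.
E = 1.7483 / √2 = 1.7483 / 1.41421 = 1.2362 ≈ 1.24.

1.24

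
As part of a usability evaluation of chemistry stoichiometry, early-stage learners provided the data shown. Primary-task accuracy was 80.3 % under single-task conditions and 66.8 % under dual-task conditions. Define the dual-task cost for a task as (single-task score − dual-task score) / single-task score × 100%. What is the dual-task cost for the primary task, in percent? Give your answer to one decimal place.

16.8

Cost = (80.3 − 66.8) / 80.3 × 100%
     = 13.5000 / 80.3 × 100% = 16.8120%.
≈ 16.8%.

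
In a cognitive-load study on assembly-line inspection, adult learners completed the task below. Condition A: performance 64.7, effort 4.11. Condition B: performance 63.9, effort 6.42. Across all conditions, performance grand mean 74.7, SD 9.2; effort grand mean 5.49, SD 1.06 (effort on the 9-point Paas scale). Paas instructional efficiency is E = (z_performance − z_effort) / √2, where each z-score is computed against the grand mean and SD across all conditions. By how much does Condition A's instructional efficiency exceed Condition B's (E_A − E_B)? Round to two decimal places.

Condition A: z_P = (64.7 − 74.7)/9.2 = -1.0870; z_E = (4.11 − 5.49)/1.06 = -1.3019; E_A = (-1.0870 − (-1.3019))/√2 = 0.1520.
Condition B: z_P = (63.9 − 74.7)/9.2 = -1.1739; z_E = (6.42 − 5.49)/1.06 = 0.8774; E_B = (-1.1739 − 0.8774)/√2 = -1.4505.
E_A − E_B = 0.1520 − (-1.4505) = 1.6025 ≈ 1.60.

1.60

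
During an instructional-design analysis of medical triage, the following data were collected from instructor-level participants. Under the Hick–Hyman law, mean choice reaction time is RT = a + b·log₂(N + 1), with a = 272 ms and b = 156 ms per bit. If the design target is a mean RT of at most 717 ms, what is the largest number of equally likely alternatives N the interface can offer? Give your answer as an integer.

6

Set 272 + 156·log₂(N + 1) ≤ 717.
log₂(N + 1) ≤ (717 − 272) / 156 = 2.8526.
N + 1 ≤ 2^2.8526 = 7.2230.
N ≤ 6.2230, so the largest integer N is 6.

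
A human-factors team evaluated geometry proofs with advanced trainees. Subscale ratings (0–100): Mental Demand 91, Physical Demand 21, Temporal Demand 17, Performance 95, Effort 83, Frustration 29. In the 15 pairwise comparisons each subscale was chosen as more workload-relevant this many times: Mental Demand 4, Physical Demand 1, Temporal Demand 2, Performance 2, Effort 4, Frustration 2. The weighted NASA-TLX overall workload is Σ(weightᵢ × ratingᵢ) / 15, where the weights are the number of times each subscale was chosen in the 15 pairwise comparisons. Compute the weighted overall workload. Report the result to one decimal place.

The tallies are the weights (they sum to 15).
Weighted sum = 4·91 + 1·21 + 2·17 + 2·95 + 4·83 + 2·29
            = 364 + 21 + 34 + 190 + 332 + 58 = 999.
Overall workload = 999 / 15 = 66.6000 ≈ 66.6.

66.6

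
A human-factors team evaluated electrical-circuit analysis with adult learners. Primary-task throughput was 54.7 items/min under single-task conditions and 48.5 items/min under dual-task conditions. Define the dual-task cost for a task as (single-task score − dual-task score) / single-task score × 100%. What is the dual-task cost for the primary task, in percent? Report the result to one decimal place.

11.3

Cost = (54.7 − 48.5) / 54.7 × 100%
     = 6.2000 / 54.7 × 100% = 11.3346%.
≈ 11.3%.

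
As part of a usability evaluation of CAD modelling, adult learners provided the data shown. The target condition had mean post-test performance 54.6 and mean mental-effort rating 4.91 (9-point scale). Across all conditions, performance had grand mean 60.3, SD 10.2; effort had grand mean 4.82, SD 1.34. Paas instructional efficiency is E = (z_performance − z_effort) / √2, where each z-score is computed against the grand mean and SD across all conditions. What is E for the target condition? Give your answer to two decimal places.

z_performance = (54.6 − 60.3) / 10.2 = -5.7000 / 10.2 = -0.5588.
z_effort = (4.91 − 4.82) / 1.34 = 0.0900 / 1.34 = 0.0672.
z_P − z_E = -0.5588 − 0.0672 = -0.6260.
E = -0.6260 / √2 = -0.6260 / 1.41421 = -0.4426 ≈ -0.44.

-0.44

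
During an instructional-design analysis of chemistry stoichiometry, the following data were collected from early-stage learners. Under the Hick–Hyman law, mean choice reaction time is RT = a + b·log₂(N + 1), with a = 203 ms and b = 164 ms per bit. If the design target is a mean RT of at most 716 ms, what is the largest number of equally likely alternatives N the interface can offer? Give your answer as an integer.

7

Set 203 + 164·log₂(N + 1) ≤ 716.
log₂(N + 1) ≤ (716 − 203) / 164 = 3.1280.
N + 1 ≤ 2^3.1280 = 8.7422.
N ≤ 7.7422, so the largest integer N is 7.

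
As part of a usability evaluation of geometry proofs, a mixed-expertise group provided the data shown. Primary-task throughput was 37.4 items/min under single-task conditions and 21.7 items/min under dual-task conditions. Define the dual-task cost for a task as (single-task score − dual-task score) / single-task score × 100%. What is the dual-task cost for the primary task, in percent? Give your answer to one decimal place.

42.0

Cost = (37.4 − 21.7) / 37.4 × 100%
     = 15.7000 / 37.4 × 100% = 41.9786%.
≈ 42.0%.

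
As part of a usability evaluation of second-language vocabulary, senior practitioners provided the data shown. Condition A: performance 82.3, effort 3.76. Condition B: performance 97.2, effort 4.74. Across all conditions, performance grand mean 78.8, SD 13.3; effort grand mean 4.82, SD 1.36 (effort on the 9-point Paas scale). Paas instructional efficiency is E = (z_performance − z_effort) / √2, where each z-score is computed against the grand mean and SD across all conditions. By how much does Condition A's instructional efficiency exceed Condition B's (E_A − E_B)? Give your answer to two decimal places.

-0.28

Condition A: z_P = (82.3 − 78.8)/13.3 = 0.2632; z_E = (3.76 − 4.82)/1.36 = -0.7794; E_A = (0.2632 − (-0.7794))/√2 = 0.7372.
Condition B: z_P = (97.2 − 78.8)/13.3 = 1.3835; z_E = (4.74 − 4.82)/1.36 = -0.0588; E_B = (1.3835 − (-0.0588))/√2 = 1.0199.
E_A − E_B = 0.7372 − 1.0199 = -0.2827 ≈ -0.28.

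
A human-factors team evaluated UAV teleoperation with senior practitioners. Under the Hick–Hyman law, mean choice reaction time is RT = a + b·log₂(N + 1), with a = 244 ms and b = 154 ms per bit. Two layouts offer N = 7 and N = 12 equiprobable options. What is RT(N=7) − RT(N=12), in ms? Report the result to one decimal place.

RT(7) = 244 + 154·log₂(8) = 244 + 154·3.0000 = 706.0000 ms.
RT(12) = 244 + 154·log₂(13) = 244 + 154·3.7004 = 813.8616 ms.
Difference = 706.0000 − 813.8616 = -107.8616 ≈ -107.9 ms.

-107.9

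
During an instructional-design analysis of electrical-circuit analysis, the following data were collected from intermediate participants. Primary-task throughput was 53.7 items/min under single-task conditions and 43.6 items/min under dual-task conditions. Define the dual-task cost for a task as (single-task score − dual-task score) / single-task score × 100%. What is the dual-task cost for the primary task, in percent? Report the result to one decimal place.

Cost = (53.7 − 43.6) / 53.7 × 100%
     = 10.1000 / 53.7 × 100% = 18.8082%.
≈ 18.8%.

18.8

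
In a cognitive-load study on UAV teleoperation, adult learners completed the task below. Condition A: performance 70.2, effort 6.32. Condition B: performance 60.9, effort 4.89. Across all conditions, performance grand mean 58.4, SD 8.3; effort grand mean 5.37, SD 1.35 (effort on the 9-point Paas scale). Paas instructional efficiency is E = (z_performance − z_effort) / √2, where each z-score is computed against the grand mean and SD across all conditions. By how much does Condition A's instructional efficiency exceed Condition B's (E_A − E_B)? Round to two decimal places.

0.04

Condition A: z_P = (70.2 − 58.4)/8.3 = 1.4217; z_E = (6.32 − 5.37)/1.35 = 0.7037; E_A = (1.4217 − 0.7037)/√2 = 0.5077.
Condition B: z_P = (60.9 − 58.4)/8.3 = 0.3012; z_E = (4.89 − 5.37)/1.35 = -0.3556; E_B = (0.3012 − (-0.3556))/√2 = 0.4644.
E_A − E_B = 0.5077 − 0.4644 = 0.0433 ≈ 0.04.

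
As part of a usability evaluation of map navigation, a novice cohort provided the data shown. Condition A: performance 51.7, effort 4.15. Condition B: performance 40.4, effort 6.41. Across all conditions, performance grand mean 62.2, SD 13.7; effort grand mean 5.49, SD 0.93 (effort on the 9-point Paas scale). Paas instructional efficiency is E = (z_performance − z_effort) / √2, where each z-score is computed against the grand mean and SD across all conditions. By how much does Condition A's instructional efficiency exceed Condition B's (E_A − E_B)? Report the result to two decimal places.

Condition A: z_P = (51.7 − 62.2)/13.7 = -0.7664; z_E = (4.15 − 5.49)/0.93 = -1.4409; E_A = (-0.7664 − (-1.4409))/√2 = 0.4769.
Condition B: z_P = (40.4 − 62.2)/13.7 = -1.5912; z_E = (6.41 − 5.49)/0.93 = 0.9892; E_B = (-1.5912 − 0.9892)/√2 = -1.8246.
E_A − E_B = 0.4769 − (-1.8246) = 2.3015 ≈ 2.30.

2.30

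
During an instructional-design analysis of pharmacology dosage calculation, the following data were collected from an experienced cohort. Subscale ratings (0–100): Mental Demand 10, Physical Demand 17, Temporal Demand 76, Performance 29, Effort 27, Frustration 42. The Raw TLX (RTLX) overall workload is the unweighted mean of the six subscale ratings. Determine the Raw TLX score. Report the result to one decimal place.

Sum of ratings = 10 + 17 + 76 + 29 + 27 + 42 = 201.
RTLX = 201 / 6 = 33.5000 ≈ 33.5.

33.5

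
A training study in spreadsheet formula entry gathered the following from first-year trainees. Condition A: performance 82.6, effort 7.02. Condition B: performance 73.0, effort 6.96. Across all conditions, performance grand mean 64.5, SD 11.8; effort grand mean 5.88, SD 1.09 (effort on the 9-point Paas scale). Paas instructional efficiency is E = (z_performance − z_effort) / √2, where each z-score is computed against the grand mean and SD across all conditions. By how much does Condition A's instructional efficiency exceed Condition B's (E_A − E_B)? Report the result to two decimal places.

0.54

Condition A: z_P = (82.6 − 64.5)/11.8 = 1.5339; z_E = (7.02 − 5.88)/1.09 = 1.0459; E_A = (1.5339 − 1.0459)/√2 = 0.3451.
Condition B: z_P = (73.0 − 64.5)/11.8 = 0.7203; z_E = (6.96 − 5.88)/1.09 = 0.9908; E_B = (0.7203 − 0.9908)/√2 = -0.1913.
E_A − E_B = 0.3451 − (-0.1913) = 0.5364 ≈ 0.54.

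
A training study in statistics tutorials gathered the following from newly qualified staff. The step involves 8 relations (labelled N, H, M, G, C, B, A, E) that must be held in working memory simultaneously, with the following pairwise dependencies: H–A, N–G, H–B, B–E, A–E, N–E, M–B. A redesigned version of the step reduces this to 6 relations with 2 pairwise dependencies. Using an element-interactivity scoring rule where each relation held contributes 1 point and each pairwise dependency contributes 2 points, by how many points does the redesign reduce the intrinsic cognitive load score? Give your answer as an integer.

Original: 8 × 1 + 7 × 2 = 8 + 14 = 22.
Redesigned: 6 × 1 + 2 × 2 = 6 + 4 = 10.
Reduction = 22 − 10 = 12.

12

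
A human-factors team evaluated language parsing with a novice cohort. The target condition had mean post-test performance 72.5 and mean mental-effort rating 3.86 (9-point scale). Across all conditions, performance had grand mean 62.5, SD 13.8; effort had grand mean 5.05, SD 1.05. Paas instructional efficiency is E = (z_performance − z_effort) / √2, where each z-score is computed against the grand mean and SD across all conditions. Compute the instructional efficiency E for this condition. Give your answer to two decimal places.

1.31

z_performance = (72.5 − 62.5) / 13.8 = 10.0000 / 13.8 = 0.7246.
z_effort = (3.86 − 5.05) / 1.05 = -1.1900 / 1.05 = -1.1333.
z_P − z_E = 0.7246 − (-1.1333) = 1.8579.
E = 1.8579 / √2 = 1.8579 / 1.41421 = 1.3137 ≈ 1.31.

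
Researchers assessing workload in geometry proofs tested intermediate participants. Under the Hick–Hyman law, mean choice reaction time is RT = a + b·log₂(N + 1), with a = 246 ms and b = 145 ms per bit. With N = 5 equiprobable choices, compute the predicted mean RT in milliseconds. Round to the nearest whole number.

log₂(5 + 1) = log₂(6) = 2.5850.
RT = 246 + 145 × 2.5850 = 246 + 374.8250 = 620.8250 ms.
≈ 621 ms.

621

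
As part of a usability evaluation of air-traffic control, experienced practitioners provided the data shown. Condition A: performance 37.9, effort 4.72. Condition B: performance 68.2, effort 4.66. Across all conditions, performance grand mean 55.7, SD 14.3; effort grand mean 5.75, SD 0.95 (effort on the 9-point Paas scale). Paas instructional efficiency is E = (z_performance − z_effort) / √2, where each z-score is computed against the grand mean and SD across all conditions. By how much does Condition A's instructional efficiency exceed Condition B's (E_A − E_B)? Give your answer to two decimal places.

Condition A: z_P = (37.9 − 55.7)/14.3 = -1.2448; z_E = (4.72 − 5.75)/0.95 = -1.0842; E_A = (-1.2448 − (-1.0842))/√2 = -0.1136.
Condition B: z_P = (68.2 − 55.7)/14.3 = 0.8741; z_E = (4.66 − 5.75)/0.95 = -1.1474; E_B = (0.8741 − (-1.1474))/√2 = 1.4294.
E_A − E_B = -0.1136 − 1.4294 = -1.5430 ≈ -1.54.

-1.54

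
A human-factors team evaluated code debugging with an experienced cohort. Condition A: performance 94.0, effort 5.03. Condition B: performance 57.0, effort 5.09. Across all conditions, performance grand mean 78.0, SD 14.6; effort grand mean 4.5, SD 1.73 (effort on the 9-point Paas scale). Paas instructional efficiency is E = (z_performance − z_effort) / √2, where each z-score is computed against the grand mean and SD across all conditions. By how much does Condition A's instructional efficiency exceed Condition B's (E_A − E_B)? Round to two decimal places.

Condition A: z_P = (94.0 − 78.0)/14.6 = 1.0959; z_E = (5.03 − 4.5)/1.73 = 0.3064; E_A = (1.0959 − 0.3064)/√2 = 0.5583.
Condition B: z_P = (57.0 − 78.0)/14.6 = -1.4384; z_E = (5.09 − 4.5)/1.73 = 0.3410; E_B = (-1.4384 − 0.3410)/√2 = -1.2582.
E_A − E_B = 0.5583 − (-1.2582) = 1.8165 ≈ 1.82.

1.82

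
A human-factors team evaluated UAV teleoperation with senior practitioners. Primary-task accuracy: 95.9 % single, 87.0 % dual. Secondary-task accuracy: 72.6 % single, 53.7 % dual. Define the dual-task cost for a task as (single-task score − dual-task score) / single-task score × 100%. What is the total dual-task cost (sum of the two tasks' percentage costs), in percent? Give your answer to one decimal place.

Primary cost = (95.9 − 87.0) / 95.9 × 100% = 9.2805%.
Secondary cost = (72.6 − 53.7) / 72.6 × 100% = 26.0331%.
Total = 9.2805% + 26.0331% = 35.3136% ≈ 35.3%.

35.3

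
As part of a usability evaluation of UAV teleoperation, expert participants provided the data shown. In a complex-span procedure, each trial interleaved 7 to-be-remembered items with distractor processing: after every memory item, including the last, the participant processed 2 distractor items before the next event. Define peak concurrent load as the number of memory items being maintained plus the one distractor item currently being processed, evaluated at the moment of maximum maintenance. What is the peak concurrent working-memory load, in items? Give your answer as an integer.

Maintenance is greatest during the distractor(s) after memory item 7: all 7 memory items are being held.
One distractor item is concurrently being processed.
Peak concurrent load = 7 + 1 = 8 items.

8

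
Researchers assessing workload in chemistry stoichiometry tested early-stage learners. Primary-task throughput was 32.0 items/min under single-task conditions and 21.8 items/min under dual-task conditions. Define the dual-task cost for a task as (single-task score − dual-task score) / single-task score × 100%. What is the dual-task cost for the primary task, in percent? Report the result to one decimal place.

31.9

Cost = (32.0 − 21.8) / 32.0 × 100%
     = 10.2000 / 32.0 × 100% = 31.8750%.
≈ 31.9%.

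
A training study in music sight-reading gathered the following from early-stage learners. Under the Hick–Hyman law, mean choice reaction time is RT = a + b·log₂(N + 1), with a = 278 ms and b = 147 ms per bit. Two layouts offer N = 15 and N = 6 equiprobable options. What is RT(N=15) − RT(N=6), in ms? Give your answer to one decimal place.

175.3

RT(15) = 278 + 147·log₂(16) = 278 + 147·4.0000 = 866.0000 ms.
RT(6) = 278 + 147·log₂(7) = 278 + 147·2.8074 = 690.6878 ms.
Difference = 866.0000 − 690.6878 = 175.3122 ≈ 175.3 ms.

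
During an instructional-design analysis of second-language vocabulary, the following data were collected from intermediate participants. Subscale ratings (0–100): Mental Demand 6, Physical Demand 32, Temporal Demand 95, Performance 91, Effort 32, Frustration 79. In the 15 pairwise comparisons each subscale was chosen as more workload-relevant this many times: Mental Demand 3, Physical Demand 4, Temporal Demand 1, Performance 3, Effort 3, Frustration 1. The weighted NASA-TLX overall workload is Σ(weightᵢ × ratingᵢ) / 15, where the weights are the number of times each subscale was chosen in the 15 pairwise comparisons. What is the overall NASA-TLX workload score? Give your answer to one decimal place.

The tallies are the weights (they sum to 15).
Weighted sum = 3·6 + 4·32 + 1·95 + 3·91 + 3·32 + 1·79
            = 18 + 128 + 95 + 273 + 96 + 79 = 689.
Overall workload = 689 / 15 = 45.9333 ≈ 45.9.

45.9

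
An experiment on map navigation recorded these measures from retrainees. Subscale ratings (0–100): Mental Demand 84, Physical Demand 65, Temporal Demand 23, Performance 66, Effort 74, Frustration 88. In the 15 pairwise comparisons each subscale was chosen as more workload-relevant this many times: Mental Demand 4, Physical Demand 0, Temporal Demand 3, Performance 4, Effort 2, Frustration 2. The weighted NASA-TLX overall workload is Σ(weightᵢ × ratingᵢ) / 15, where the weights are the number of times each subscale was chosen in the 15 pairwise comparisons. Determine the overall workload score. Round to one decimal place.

66.2

The tallies are the weights (they sum to 15).
Weighted sum = 4·84 + 0·65 + 3·23 + 4·66 + 2·74 + 2·88
            = 336 + 0 + 69 + 264 + 148 + 176 = 993.
Overall workload = 993 / 15 = 66.2000 ≈ 66.2.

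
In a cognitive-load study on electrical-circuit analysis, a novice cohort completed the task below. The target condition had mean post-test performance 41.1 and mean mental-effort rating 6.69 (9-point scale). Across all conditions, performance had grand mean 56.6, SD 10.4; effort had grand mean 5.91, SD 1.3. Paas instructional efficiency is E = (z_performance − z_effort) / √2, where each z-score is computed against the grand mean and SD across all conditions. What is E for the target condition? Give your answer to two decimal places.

-1.48

z_performance = (41.1 − 56.6) / 10.4 = -15.5000 / 10.4 = -1.4904.
z_effort = (6.69 − 5.91) / 1.3 = 0.7800 / 1.3 = 0.6000.
z_P − z_E = -1.4904 − 0.6000 = -2.0904.
E = -2.0904 / √2 = -2.0904 / 1.41421 = -1.4781 ≈ -1.48.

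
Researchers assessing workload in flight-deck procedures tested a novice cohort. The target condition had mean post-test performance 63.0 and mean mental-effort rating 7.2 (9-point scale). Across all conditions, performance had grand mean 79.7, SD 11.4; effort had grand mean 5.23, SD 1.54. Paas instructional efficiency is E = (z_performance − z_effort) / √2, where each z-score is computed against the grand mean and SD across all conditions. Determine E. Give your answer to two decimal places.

-1.94

z_performance = (63.0 − 79.7) / 11.4 = -16.7000 / 11.4 = -1.4649.
z_effort = (7.2 − 5.23) / 1.54 = 1.9700 / 1.54 = 1.2792.
z_P − z_E = -1.4649 − 1.2792 = -2.7441.
E = -2.7441 / √2 = -2.7441 / 1.41421 = -1.9404 ≈ -1.94.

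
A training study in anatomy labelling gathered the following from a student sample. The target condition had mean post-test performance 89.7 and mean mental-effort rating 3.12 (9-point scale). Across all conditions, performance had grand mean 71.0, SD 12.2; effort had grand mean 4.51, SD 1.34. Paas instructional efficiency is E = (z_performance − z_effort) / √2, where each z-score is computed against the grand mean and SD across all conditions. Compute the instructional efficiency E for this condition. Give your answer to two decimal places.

1.82

z_performance = (89.7 − 71.0) / 12.2 = 18.7000 / 12.2 = 1.5328.
z_effort = (3.12 − 4.51) / 1.34 = -1.3900 / 1.34 = -1.0373.
z_P − z_E = 1.5328 − (-1.0373) = 2.5701.
E = 2.5701 / √2 = 2.5701 / 1.41421 = 1.8173 ≈ 1.82.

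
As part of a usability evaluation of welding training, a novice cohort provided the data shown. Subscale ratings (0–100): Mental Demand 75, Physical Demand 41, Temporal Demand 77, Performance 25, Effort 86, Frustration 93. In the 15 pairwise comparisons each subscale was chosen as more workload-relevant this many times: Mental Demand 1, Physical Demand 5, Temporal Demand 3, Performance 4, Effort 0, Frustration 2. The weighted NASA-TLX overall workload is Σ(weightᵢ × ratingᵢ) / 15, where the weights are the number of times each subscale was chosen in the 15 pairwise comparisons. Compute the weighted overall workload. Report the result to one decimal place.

The tallies are the weights (they sum to 15).
Weighted sum = 1·75 + 5·41 + 3·77 + 4·25 + 0·86 + 2·93
            = 75 + 205 + 231 + 100 + 0 + 186 = 797.
Overall workload = 797 / 15 = 53.1333 ≈ 53.1.

53.1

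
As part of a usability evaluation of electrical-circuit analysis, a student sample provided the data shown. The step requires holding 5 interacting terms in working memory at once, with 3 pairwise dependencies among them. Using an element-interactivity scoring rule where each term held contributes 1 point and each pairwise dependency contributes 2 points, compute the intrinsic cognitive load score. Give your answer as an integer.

11

Element contribution: 5 × 1 = 5.
Interaction contribution: 3 × 2 = 6.
Intrinsic load = 5 + 6 = 11.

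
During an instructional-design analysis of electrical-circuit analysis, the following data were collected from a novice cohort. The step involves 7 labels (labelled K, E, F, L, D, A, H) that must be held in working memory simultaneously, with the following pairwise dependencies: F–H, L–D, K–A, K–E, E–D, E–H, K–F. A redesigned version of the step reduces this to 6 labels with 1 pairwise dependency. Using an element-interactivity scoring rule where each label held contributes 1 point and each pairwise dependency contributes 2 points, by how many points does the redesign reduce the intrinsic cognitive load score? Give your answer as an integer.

13

Original: 7 × 1 + 7 × 2 = 7 + 14 = 21.
Redesigned: 6 × 1 + 1 × 2 = 6 + 2 = 8.
Reduction = 21 − 8 = 13.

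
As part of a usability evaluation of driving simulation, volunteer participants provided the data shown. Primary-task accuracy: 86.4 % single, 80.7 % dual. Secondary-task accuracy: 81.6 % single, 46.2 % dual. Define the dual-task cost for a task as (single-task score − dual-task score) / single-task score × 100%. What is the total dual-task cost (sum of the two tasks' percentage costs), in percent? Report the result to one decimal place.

Primary cost = (86.4 − 80.7) / 86.4 × 100% = 6.5972%.
Secondary cost = (81.6 − 46.2) / 81.6 × 100% = 43.3824%.
Total = 6.5972% + 43.3824% = 49.9796% ≈ 50.0%.

50.0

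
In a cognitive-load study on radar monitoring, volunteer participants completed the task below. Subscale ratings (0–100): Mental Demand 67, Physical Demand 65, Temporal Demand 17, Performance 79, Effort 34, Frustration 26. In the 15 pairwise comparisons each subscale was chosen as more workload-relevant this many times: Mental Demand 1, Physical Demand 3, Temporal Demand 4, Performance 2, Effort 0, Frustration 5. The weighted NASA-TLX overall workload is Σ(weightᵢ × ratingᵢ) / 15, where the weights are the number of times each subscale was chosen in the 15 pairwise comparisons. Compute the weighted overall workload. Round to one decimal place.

The tallies are the weights (they sum to 15).
Weighted sum = 1·67 + 3·65 + 4·17 + 2·79 + 0·34 + 5·26
            = 67 + 195 + 68 + 158 + 0 + 130 = 618.
Overall workload = 618 / 15 = 41.2000 ≈ 41.2.

41.2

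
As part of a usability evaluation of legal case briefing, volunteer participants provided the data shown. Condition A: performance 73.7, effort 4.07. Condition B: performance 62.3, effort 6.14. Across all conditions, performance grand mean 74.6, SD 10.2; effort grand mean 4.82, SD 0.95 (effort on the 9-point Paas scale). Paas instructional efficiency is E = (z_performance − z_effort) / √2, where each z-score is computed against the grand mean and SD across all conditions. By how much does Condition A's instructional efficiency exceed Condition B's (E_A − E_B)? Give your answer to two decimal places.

2.33

Condition A: z_P = (73.7 − 74.6)/10.2 = -0.0882; z_E = (4.07 − 4.82)/0.95 = -0.7895; E_A = (-0.0882 − (-0.7895))/√2 = 0.4959.
Condition B: z_P = (62.3 − 74.6)/10.2 = -1.2059; z_E = (6.14 − 4.82)/0.95 = 1.3895; E_B = (-1.2059 − 1.3895)/√2 = -1.8352.
E_A − E_B = 0.4959 − (-1.8352) = 2.3311 ≈ 2.33.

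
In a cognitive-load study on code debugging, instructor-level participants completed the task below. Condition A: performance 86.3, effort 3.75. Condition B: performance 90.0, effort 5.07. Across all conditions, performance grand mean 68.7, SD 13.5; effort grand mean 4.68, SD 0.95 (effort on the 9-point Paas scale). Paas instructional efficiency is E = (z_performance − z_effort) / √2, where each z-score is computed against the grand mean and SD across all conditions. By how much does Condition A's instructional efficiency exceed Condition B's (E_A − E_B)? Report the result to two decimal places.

0.79

Condition A: z_P = (86.3 − 68.7)/13.5 = 1.3037; z_E = (3.75 − 4.68)/0.95 = -0.9789; E_A = (1.3037 − (-0.9789))/√2 = 1.6140.
Condition B: z_P = (90.0 − 68.7)/13.5 = 1.5778; z_E = (5.07 − 4.68)/0.95 = 0.4105; E_B = (1.5778 − 0.4105)/√2 = 0.8254.
E_A − E_B = 1.6140 − 0.8254 = 0.7886 ≈ 0.79.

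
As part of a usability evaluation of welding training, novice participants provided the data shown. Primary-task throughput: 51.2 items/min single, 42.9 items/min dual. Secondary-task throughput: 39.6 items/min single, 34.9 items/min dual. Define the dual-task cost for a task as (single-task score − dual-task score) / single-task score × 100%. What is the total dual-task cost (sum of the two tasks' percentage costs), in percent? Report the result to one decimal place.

28.1

Primary cost = (51.2 − 42.9) / 51.2 × 100% = 16.2109%.
Secondary cost = (39.6 − 34.9) / 39.6 × 100% = 11.8687%.
Total = 16.2109% + 11.8687% = 28.0796% ≈ 28.1%.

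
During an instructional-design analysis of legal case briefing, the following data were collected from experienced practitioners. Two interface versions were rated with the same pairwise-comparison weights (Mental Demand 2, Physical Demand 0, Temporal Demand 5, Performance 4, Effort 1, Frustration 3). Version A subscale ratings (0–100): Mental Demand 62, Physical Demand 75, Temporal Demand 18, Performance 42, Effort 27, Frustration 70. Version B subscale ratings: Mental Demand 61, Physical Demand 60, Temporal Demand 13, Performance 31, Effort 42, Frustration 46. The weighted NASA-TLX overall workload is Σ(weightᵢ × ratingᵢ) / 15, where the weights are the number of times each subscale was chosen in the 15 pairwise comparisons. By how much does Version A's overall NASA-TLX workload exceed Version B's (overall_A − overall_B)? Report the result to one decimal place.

Version A weighted sum = 2·62 + 0·75 + 5·18 + 4·42 + 1·27 + 3·70 = 124 + 0 + 90 + 168 + 27 + 210 = 619; overall_A = 619/15 = 41.2667.
Version B weighted sum = 2·61 + 0·60 + 5·13 + 4·31 + 1·42 + 3·46 = 122 + 0 + 65 + 124 + 42 + 138 = 491; overall_B = 491/15 = 32.7333.
Difference = 41.2667 − 32.7333 = 8.5334 ≈ 8.5.

8.5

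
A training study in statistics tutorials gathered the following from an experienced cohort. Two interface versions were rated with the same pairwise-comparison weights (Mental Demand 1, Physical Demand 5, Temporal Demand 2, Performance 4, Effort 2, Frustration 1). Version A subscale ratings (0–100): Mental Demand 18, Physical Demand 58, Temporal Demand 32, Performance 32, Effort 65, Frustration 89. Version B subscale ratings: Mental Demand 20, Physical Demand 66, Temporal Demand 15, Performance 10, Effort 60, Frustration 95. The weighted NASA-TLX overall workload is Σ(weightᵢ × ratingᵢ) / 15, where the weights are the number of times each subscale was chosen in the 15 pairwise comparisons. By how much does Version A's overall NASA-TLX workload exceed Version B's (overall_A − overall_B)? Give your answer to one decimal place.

5.6

Version A weighted sum = 1·18 + 5·58 + 2·32 + 4·32 + 2·65 + 1·89 = 18 + 290 + 64 + 128 + 130 + 89 = 719; overall_A = 719/15 = 47.9333.
Version B weighted sum = 1·20 + 5·66 + 2·15 + 4·10 + 2·60 + 1·95 = 20 + 330 + 30 + 40 + 120 + 95 = 635; overall_B = 635/15 = 42.3333.
Difference = 47.9333 − 42.3333 = 5.6000 ≈ 5.6.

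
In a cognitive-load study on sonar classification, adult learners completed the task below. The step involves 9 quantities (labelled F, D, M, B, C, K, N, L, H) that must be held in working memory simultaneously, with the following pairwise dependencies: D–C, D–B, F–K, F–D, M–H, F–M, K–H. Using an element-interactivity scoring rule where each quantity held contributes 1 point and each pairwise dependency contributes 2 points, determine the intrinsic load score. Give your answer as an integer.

23

Count of quantities held simultaneously: 9.
Count of pairwise dependencies listed: 7.
Element contribution: 9 × 1 = 9.
Interaction contribution: 7 × 2 = 14.
Intrinsic load = 9 + 14 = 23.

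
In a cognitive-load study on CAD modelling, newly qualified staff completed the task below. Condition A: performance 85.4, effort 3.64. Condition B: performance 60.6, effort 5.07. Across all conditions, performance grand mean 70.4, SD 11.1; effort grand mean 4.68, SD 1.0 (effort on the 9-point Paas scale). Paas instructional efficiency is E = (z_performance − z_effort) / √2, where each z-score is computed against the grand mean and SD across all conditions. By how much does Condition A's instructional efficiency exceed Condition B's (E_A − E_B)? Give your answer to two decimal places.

Condition A: z_P = (85.4 − 70.4)/11.1 = 1.3514; z_E = (3.64 − 4.68)/1.0 = -1.0400; E_A = (1.3514 − (-1.0400))/√2 = 1.6910.
Condition B: z_P = (60.6 − 70.4)/11.1 = -0.8829; z_E = (5.07 − 4.68)/1.0 = 0.3900; E_B = (-0.8829 − 0.3900)/√2 = -0.9001.
E_A − E_B = 1.6910 − (-0.9001) = 2.5911 ≈ 2.59.

2.59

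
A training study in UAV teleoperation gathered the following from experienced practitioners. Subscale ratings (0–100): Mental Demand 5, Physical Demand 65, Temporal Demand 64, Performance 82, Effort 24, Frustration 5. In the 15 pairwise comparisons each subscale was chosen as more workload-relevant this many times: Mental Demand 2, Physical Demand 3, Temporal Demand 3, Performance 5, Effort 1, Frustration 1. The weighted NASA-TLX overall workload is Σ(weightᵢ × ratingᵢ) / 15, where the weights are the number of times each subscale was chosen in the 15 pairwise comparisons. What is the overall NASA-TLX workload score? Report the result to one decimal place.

The tallies are the weights (they sum to 15).
Weighted sum = 2·5 + 3·65 + 3·64 + 5·82 + 1·24 + 1·5
            = 10 + 195 + 192 + 410 + 24 + 5 = 836.
Overall workload = 836 / 15 = 55.7333 ≈ 55.7.

55.7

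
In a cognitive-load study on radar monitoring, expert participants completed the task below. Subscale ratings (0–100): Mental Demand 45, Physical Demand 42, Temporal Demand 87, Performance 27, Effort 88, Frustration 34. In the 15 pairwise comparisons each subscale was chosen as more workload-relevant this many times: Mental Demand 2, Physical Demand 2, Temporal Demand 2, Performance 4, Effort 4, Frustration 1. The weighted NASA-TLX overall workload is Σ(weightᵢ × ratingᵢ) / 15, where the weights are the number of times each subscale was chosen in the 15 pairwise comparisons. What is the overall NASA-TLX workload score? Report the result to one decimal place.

The tallies are the weights (they sum to 15).
Weighted sum = 2·45 + 2·42 + 2·87 + 4·27 + 4·88 + 1·34
            = 90 + 84 + 174 + 108 + 352 + 34 = 842.
Overall workload = 842 / 15 = 56.1333 ≈ 56.1.

56.1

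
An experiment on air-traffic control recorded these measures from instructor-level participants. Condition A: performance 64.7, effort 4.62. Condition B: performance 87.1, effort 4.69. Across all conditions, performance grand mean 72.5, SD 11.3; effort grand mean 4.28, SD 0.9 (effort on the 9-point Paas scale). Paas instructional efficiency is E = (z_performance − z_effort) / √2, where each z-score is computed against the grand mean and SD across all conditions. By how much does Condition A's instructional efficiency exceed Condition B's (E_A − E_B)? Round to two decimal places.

Condition A: z_P = (64.7 − 72.5)/11.3 = -0.6903; z_E = (4.62 − 4.28)/0.9 = 0.3778; E_A = (-0.6903 − 0.3778)/√2 = -0.7553.
Condition B: z_P = (87.1 − 72.5)/11.3 = 1.2920; z_E = (4.69 − 4.28)/0.9 = 0.4556; E_B = (1.2920 − 0.4556)/√2 = 0.5914.
E_A − E_B = -0.7553 − 0.5914 = -1.3467 ≈ -1.35.

-1.35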